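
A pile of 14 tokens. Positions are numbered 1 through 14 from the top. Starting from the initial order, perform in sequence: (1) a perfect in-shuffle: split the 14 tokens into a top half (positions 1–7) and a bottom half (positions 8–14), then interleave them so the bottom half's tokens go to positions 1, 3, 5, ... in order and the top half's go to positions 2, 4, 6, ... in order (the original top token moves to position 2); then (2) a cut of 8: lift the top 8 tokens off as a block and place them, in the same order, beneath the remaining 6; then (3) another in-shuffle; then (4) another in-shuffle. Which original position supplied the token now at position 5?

Undo the operations in reverse order, starting from position 5:
  undo op 4 (in-shuffle, from bottom half): 5 ← 10
  undo op 3 (in-shuffle, from top half): 10 ← 5
  undo op 2 (cut 8): 5 ← 13
  undo op 1 (in-shuffle, from bottom half): 13 ← 14
So the token at position 5 came from original position 14.

14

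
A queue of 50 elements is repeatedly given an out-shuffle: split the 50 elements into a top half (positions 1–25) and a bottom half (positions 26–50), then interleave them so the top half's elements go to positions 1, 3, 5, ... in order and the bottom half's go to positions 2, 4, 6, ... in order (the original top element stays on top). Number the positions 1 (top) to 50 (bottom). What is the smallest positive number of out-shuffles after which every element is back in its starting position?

21

The out-shuffle permutes the 50 positions with cycle lengths [1, 1, 3, 3, 21, 21].
Every element is home exactly when every cycle has completed a whole number of laps, i.e. after lcm(1, 3, 21) = 21 out-shuffles.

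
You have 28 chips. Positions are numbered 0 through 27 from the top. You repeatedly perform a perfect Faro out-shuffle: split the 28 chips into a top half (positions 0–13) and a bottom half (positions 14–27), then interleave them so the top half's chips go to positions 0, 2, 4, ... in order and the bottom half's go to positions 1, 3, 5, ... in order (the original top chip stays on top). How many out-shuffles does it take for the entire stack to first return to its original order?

18

The out-shuffle permutes the 28 positions with cycle lengths [1, 1, 2, 6, 18].
Every chip is home exactly when every cycle has completed a whole number of laps, i.e. after lcm(1, 2, 6, 18) = 18 out-shuffles.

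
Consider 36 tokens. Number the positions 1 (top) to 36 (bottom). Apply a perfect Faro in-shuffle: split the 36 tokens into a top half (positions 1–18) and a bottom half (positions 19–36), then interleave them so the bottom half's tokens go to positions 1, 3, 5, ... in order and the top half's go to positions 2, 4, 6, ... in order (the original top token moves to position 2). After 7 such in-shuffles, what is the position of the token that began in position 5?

11

Track the token's position through each in-shuffle:
5 → 10 → 20 → 3 → 6 → 12 → 24 → 11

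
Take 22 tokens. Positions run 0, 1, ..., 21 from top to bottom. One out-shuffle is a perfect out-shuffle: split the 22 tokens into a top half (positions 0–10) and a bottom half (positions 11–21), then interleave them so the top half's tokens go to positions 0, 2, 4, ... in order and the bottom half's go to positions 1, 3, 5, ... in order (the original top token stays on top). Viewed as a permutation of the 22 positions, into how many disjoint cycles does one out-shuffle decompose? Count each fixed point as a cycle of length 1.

7

Trace each unvisited position around until it returns:
(0) (1 2 4 8 16 11) (3 6 12) (5 10 20 19 17 13) (7 14) (9 18 15) (21)
7 cycles in total.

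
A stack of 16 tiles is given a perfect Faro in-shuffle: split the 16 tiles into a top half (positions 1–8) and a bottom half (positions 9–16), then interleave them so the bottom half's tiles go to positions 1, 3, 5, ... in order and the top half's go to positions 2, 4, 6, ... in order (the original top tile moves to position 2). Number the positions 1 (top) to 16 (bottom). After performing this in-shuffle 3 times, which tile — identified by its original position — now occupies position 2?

Work backwards from position 2, undoing one in-shuffle at a time:
2 ← 1 ← 9 ← 13
So the tile now at position 2 started at position 13.

13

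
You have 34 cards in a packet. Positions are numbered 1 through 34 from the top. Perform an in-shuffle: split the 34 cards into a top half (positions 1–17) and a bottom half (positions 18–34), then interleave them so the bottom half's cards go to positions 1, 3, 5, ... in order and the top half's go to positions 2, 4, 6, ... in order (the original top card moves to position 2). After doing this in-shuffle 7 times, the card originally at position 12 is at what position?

31

Track the card's position through each in-shuffle:
12 → 24 → 13 → 26 → 17 → 34 → 33 → 31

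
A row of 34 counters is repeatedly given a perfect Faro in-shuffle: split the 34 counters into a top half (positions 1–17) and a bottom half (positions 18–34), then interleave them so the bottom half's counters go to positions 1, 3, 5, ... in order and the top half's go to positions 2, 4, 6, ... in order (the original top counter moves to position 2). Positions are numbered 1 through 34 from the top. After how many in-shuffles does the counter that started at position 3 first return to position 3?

12

Follow position 3 under repeated in-shuffles:
3 → 6 → 12 → 24 → 13 → 26 → 17 → 34 → 33 → 31 → 27 → 19 → 3
It first returns after 12 in-shuffles.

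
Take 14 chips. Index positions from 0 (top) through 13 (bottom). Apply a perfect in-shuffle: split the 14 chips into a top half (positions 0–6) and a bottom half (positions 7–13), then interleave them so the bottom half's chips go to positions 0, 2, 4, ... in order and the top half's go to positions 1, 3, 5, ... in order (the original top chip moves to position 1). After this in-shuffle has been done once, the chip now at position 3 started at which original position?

1

Work backwards from position 3, undoing one in-shuffle at a time:
3 ← 1
So the chip now at position 3 started at position 1.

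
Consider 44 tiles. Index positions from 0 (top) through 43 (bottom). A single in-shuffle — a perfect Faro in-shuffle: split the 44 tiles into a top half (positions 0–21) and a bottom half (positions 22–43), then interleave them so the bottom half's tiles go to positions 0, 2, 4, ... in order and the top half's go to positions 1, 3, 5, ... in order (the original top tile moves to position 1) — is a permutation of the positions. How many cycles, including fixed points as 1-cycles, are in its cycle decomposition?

Trace each unvisited position around until it returns:
(0 1 3 7 15 31 ... len 12) (2 5 11 23) (4 9 19 39 34 24) (6 13 27 10 21 43 ... len 12) (8 17 35 26) (14 29) (20 41 38 32)
7 cycles in total.

7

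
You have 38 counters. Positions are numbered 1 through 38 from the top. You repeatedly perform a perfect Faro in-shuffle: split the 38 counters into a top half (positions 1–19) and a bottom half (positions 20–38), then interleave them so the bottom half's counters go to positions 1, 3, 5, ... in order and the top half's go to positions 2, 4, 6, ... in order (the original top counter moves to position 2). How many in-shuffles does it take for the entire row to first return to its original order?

12

The in-shuffle permutes the 38 positions with cycle lengths [2, 12, 12, 12].
Every counter is home exactly when every cycle has completed a whole number of laps, i.e. after lcm(2, 12) = 12 in-shuffles.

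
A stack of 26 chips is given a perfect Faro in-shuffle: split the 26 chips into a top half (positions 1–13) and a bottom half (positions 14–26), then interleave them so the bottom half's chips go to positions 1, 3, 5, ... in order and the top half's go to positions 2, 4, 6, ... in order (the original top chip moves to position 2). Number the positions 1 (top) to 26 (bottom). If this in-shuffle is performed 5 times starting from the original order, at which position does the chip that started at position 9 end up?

18

Track the chip's position through each in-shuffle:
9 → 18 → 9 → 18 → 9 → 18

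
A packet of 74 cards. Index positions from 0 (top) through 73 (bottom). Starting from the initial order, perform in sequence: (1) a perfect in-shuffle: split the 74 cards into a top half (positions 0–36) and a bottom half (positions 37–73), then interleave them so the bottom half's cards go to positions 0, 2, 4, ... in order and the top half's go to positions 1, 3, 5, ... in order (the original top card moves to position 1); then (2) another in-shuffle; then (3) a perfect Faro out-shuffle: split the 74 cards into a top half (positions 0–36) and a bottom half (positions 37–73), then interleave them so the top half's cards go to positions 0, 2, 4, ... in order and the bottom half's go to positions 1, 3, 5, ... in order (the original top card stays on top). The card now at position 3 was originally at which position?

Undo the operations in reverse order, starting from position 3:
  undo op 3 (out-shuffle, from bottom half): 3 ← 38
  undo op 2 (in-shuffle, from bottom half): 38 ← 56
  undo op 1 (in-shuffle, from bottom half): 56 ← 65
So the card at position 3 came from original position 65.

65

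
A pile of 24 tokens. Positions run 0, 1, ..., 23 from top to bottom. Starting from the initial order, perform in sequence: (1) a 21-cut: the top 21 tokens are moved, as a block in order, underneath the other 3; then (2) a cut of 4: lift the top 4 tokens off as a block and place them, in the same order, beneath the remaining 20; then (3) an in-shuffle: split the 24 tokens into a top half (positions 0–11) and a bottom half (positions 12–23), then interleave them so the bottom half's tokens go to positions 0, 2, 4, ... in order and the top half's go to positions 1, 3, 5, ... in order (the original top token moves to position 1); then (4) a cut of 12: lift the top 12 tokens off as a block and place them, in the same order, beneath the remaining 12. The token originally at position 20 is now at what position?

2

Track the token from position 20 forward through each operation:
  after op 1 (cut 21): 20 → 23
  after op 2 (cut 4): 23 → 19
  after op 3 (in-shuffle): 19 → 14
  after op 4 (cut 12): 14 → 2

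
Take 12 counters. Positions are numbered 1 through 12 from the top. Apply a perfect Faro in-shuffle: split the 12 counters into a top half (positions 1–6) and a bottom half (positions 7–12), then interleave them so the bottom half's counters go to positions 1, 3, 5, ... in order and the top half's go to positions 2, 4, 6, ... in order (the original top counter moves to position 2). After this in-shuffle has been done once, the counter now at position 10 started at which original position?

5

Work backwards from position 10, undoing one in-shuffle at a time:
10 ← 5
So the counter now at position 10 started at position 5.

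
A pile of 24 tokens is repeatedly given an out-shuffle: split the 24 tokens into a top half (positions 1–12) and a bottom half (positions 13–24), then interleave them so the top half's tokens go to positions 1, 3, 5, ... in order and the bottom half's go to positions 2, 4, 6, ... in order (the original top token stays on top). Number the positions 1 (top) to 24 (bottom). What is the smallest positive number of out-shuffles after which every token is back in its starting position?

The out-shuffle permutes the 24 positions with cycle lengths [1, 1, 11, 11].
Every token is home exactly when every cycle has completed a whole number of laps, i.e. after lcm(1, 11) = 11 out-shuffles.

11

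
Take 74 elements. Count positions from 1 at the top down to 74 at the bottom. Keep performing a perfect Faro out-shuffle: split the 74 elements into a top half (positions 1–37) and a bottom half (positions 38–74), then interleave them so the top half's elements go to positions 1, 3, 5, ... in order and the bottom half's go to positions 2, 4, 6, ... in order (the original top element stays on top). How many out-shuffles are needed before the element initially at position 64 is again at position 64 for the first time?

9

Follow position 64 under repeated out-shuffles:
64 → 54 → 34 → 67 → 60 → 46 → 18 → 35 → 69 → 64
It first returns after 9 out-shuffles.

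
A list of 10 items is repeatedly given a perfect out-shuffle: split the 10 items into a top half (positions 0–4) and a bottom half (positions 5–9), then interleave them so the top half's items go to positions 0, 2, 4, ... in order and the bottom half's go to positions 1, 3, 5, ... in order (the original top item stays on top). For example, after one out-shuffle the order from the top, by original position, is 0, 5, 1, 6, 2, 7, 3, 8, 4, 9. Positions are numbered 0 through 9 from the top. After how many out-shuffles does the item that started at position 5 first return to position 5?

Follow position 5 under repeated out-shuffles:
5 → 1 → 2 → 4 → 8 → 7 → 5
It first returns after 6 out-shuffles.

6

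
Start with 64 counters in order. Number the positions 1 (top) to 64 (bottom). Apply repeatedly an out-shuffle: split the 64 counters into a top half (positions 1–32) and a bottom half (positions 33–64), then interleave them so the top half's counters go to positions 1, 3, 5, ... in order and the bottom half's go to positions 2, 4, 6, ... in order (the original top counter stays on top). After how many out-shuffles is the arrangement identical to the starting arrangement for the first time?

6

The out-shuffle permutes the 64 positions with cycle lengths [1, 1, 2, 3, 3, 6, 6, 6, 6, 6, 6, 6, 6, 6].
Every counter is home exactly when every cycle has completed a whole number of laps, i.e. after lcm(1, 2, 3, 6) = 6 out-shuffles.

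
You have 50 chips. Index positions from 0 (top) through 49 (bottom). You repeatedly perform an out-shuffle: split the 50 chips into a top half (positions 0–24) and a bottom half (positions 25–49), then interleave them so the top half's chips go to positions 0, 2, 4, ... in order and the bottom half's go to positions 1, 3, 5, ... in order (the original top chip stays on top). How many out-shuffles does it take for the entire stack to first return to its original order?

21

The out-shuffle permutes the 50 positions with cycle lengths [1, 1, 3, 3, 21, 21].
Every chip is home exactly when every cycle has completed a whole number of laps, i.e. after lcm(1, 3, 21) = 21 out-shuffles.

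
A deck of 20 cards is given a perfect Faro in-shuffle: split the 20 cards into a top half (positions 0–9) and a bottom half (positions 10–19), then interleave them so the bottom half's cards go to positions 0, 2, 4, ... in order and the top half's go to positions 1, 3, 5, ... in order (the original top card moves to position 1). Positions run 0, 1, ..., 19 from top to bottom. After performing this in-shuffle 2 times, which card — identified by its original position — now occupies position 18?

Work backwards from position 18, undoing one in-shuffle at a time:
18 ← 19 ← 9
So the card now at position 18 started at position 9.

9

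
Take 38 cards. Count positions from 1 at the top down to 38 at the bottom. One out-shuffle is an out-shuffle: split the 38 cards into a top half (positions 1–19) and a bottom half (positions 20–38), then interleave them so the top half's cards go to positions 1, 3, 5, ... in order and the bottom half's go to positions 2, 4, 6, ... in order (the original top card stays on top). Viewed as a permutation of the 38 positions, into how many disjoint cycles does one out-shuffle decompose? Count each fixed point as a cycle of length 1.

3

Trace each unvisited position around until it returns:
(1) (2 3 5 9 17 33 ... len 36) (38)
3 cycles in total.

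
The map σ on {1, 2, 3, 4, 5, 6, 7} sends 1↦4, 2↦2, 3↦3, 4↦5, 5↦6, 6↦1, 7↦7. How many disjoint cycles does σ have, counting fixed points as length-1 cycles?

Cycle decomposition: (1 4 5 6) (2) (3) (7).
4 cycles.

4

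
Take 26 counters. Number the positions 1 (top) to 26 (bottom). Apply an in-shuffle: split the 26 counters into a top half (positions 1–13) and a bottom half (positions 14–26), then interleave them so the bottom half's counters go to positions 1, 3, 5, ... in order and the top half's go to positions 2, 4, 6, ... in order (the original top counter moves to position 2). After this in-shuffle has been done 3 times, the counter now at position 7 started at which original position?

11

Work backwards from position 7, undoing one in-shuffle at a time:
7 ← 17 ← 22 ← 11
So the counter now at position 7 started at position 11.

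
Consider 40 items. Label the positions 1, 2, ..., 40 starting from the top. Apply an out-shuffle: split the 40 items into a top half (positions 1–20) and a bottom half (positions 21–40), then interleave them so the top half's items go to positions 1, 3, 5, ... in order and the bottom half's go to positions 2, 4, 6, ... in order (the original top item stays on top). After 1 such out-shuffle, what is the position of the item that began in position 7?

13

Track the item's position through each out-shuffle:
7 → 13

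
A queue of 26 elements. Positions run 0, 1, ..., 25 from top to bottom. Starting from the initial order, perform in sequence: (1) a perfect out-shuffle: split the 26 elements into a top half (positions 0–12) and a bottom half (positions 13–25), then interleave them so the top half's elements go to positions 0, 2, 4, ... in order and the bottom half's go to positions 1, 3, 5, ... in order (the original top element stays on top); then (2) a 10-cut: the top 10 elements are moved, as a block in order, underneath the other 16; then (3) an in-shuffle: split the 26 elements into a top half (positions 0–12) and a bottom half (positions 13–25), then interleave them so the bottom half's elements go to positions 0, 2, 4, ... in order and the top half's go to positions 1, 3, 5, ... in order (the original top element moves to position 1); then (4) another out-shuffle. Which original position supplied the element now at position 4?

Undo the operations in reverse order, starting from position 4:
  undo op 4 (out-shuffle, from top half): 4 ← 2
  undo op 3 (in-shuffle, from bottom half): 2 ← 14
  undo op 2 (cut 10): 14 ← 24
  undo op 1 (out-shuffle, from top half): 24 ← 12
So the element at position 4 came from original position 12.

12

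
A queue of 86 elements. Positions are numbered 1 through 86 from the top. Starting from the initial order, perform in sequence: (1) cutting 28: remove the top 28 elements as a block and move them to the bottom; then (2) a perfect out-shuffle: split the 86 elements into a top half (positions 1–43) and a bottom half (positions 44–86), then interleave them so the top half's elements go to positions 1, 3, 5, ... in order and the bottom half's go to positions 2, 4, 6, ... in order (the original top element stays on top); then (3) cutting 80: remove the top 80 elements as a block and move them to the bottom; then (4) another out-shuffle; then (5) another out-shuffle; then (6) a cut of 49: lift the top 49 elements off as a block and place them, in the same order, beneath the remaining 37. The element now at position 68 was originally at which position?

51

Undo the operations in reverse order, starting from position 68:
  undo op 6 (cut 49): 68 ← 31
  undo op 5 (out-shuffle, from top half): 31 ← 16
  undo op 4 (out-shuffle, from bottom half): 16 ← 51
  undo op 3 (cut 80): 51 ← 45
  undo op 2 (out-shuffle, from top half): 45 ← 23
  undo op 1 (cut 28): 23 ← 51
So the element at position 68 came from original position 51.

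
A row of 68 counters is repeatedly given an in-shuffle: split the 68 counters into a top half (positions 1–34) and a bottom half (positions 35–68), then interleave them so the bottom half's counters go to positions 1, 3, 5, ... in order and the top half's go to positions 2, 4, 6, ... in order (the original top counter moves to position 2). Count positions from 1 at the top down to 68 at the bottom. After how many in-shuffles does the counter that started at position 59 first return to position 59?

22

Follow position 59 under repeated in-shuffles:
59 → 49 → 29 → 58 → 47 → 25 → 50 → 31 → ... → 59 (length 22)
It first returns after 22 in-shuffles.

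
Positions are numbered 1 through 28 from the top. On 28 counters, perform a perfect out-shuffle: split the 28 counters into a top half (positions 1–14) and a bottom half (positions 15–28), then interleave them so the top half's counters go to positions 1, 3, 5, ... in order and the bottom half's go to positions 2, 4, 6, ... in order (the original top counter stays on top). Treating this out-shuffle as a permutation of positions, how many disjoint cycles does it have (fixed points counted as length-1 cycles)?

5

Trace each unvisited position around until it returns:
(1) (2 3 5 9 17 6 ... len 18) (4 7 13 25 22 16) (10 19) (28)
5 cycles in total.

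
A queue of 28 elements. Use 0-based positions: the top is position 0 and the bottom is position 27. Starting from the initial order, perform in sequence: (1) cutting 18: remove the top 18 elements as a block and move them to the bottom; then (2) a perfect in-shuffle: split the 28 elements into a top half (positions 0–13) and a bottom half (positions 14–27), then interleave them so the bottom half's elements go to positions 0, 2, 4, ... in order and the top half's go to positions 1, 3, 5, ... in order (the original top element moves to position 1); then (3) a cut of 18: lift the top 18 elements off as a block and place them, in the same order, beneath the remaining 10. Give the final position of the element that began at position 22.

Track the element from position 22 forward through each operation:
  after op 1 (cut 18): 22 → 4
  after op 2 (in-shuffle): 4 → 9
  after op 3 (cut 18): 9 → 19

19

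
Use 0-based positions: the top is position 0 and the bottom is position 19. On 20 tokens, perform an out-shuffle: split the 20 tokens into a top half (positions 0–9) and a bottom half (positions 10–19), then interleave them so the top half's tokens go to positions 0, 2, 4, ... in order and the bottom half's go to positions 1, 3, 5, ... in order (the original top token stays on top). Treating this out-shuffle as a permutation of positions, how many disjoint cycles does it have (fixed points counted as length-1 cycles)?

Trace each unvisited position around until it returns:
(0) (1 2 4 8 16 13 ... len 18) (19)
3 cycles in total.

3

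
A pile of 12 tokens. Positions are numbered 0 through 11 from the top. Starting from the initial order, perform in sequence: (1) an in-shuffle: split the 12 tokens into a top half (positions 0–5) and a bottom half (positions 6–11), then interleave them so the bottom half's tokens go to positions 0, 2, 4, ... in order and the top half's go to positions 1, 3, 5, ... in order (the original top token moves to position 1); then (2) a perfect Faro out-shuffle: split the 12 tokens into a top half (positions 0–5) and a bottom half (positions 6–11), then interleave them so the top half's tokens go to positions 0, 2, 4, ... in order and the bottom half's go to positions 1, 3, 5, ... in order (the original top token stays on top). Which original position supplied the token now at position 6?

1

Undo the operations in reverse order, starting from position 6:
  undo op 2 (out-shuffle, from top half): 6 ← 3
  undo op 1 (in-shuffle, from top half): 3 ← 1
So the token at position 6 came from original position 1.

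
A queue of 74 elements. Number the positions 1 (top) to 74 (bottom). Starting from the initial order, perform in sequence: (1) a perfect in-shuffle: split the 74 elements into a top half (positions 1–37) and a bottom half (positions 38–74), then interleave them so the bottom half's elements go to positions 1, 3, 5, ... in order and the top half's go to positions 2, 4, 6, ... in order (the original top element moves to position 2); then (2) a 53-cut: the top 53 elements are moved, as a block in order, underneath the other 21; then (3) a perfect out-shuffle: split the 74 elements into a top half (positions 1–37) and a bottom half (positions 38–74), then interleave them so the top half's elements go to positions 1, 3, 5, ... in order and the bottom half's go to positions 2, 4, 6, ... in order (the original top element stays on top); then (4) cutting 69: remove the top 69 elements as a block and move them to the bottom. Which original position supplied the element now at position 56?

40

Undo the operations in reverse order, starting from position 56:
  undo op 4 (cut 69): 56 ← 51
  undo op 3 (out-shuffle, from top half): 51 ← 26
  undo op 2 (cut 53): 26 ← 5
  undo op 1 (in-shuffle, from bottom half): 5 ← 40
So the element at position 56 came from original position 40.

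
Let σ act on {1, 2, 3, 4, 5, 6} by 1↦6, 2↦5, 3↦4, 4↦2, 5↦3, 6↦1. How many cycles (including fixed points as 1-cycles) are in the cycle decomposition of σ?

2

Cycle decomposition: (1 6) (2 5 3 4).
2 cycles.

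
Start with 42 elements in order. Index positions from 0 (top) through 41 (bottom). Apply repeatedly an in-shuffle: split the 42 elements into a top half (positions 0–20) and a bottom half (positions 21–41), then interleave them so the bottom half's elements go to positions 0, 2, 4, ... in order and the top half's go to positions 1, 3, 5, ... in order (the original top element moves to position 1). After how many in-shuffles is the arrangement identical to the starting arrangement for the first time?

14

The in-shuffle permutes the 42 positions with cycle lengths [14, 14, 14].
Every element is home exactly when every cycle has completed a whole number of laps, i.e. after lcm(14) = 14 in-shuffles.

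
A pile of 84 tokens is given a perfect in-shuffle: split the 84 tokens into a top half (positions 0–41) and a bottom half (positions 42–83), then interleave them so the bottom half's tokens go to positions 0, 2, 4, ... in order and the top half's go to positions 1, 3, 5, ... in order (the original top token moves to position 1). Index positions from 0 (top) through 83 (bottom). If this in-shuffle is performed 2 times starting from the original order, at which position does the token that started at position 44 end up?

Track the token's position through each in-shuffle:
44 → 4 → 9

9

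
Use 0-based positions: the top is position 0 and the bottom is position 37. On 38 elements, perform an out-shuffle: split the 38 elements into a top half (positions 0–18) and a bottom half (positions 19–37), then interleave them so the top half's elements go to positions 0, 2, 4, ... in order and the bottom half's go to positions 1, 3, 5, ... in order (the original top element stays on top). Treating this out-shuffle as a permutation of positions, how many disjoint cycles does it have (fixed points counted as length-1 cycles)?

3

Trace each unvisited position around until it returns:
(0) (1 2 4 8 16 32 ... len 36) (37)
3 cycles in total.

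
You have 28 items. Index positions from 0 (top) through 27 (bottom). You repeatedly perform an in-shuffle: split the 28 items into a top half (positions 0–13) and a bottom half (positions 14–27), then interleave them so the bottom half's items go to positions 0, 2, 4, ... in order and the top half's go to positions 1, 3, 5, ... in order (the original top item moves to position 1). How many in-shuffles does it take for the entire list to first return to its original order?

The in-shuffle permutes the 28 positions with cycle lengths [28].
Every item is home exactly when every cycle has completed a whole number of laps, i.e. after lcm(28) = 28 in-shuffles.

28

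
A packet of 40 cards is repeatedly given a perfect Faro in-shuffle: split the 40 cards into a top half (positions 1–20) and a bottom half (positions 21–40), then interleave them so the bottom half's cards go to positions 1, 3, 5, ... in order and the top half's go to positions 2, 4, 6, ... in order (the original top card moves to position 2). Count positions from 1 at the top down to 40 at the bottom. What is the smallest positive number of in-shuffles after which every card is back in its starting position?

The in-shuffle permutes the 40 positions with cycle lengths [20, 20].
Every card is home exactly when every cycle has completed a whole number of laps, i.e. after lcm(20) = 20 in-shuffles.

20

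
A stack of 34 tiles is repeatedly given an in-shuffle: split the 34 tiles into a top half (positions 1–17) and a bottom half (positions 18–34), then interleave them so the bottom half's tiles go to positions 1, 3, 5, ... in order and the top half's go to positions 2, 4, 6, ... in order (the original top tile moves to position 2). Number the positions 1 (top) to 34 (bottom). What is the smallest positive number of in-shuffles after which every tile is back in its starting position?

12

The in-shuffle permutes the 34 positions with cycle lengths [3, 3, 4, 12, 12].
Every tile is home exactly when every cycle has completed a whole number of laps, i.e. after lcm(3, 4, 12) = 12 in-shuffles.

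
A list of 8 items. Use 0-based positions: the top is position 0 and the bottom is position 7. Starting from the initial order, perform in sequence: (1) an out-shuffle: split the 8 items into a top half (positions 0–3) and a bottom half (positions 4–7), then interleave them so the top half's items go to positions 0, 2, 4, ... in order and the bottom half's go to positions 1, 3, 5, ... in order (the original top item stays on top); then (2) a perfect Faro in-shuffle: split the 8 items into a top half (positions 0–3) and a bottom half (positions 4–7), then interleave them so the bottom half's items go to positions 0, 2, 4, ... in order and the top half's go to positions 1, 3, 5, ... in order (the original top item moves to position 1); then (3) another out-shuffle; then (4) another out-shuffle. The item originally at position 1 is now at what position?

Track the item from position 1 forward through each operation:
  after op 1 (out-shuffle): 1 → 2
  after op 2 (in-shuffle): 2 → 5
  after op 3 (out-shuffle): 5 → 3
  after op 4 (out-shuffle): 3 → 6

6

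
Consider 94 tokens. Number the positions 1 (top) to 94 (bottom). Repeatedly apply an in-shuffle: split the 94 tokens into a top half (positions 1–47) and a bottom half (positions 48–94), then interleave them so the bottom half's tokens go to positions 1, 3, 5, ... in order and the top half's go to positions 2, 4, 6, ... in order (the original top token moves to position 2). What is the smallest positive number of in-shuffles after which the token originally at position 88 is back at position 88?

36

Follow position 88 under repeated in-shuffles:
88 → 81 → 67 → 39 → 78 → 61 → 27 → 54 → ... → 88 (length 36)
It first returns after 36 in-shuffles.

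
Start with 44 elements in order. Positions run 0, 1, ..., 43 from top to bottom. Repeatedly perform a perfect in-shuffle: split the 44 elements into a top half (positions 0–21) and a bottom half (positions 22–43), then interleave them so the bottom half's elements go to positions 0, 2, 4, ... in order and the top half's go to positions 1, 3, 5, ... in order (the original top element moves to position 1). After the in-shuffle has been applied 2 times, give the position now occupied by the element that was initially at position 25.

Track the element's position through each in-shuffle:
25 → 6 → 13

13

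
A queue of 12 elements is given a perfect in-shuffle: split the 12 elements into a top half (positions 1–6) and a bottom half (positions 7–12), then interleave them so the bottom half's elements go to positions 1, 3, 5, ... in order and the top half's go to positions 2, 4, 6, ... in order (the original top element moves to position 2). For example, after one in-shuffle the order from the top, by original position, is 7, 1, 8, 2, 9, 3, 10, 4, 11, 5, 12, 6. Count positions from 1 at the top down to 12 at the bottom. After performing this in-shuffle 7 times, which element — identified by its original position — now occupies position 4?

Work backwards from position 4, undoing one in-shuffle at a time:
4 ← 2 ← 1 ← 7 ← 10 ← 5 ← 9 ← 11
So the element now at position 4 started at position 11.

11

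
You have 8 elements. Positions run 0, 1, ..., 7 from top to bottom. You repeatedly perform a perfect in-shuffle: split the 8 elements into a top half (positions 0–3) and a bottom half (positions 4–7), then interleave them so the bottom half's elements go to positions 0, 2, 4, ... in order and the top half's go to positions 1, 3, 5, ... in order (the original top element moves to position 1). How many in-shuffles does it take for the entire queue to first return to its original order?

The in-shuffle permutes the 8 positions with cycle lengths [2, 6].
Every element is home exactly when every cycle has completed a whole number of laps, i.e. after lcm(2, 6) = 6 in-shuffles.

6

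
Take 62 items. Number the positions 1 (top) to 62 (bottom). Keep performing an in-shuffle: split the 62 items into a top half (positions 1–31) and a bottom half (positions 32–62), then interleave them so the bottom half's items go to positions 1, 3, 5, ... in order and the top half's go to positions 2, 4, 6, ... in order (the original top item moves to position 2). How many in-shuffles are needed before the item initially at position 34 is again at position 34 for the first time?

Follow position 34 under repeated in-shuffles:
34 → 5 → 10 → 20 → 40 → 17 → 34
It first returns after 6 in-shuffles.

6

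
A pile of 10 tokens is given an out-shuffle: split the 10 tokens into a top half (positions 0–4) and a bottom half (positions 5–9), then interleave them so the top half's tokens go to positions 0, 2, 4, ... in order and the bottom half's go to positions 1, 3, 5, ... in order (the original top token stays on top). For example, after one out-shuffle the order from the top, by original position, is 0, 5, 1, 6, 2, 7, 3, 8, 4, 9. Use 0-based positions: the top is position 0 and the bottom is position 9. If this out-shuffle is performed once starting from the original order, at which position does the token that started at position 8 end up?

Track the token's position through each out-shuffle:
8 → 7

7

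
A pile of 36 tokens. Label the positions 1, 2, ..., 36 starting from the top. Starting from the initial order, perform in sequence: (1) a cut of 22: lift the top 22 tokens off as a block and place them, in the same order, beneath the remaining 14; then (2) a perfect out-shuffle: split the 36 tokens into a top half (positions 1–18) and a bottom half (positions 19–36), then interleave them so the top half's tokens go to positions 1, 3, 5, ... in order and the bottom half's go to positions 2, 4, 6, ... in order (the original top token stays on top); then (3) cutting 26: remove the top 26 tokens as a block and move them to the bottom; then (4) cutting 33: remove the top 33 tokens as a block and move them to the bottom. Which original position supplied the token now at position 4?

36

Undo the operations in reverse order, starting from position 4:
  undo op 4 (cut 33): 4 ← 1
  undo op 3 (cut 26): 1 ← 27
  undo op 2 (out-shuffle, from top half): 27 ← 14
  undo op 1 (cut 22): 14 ← 36
So the token at position 4 came from original position 36.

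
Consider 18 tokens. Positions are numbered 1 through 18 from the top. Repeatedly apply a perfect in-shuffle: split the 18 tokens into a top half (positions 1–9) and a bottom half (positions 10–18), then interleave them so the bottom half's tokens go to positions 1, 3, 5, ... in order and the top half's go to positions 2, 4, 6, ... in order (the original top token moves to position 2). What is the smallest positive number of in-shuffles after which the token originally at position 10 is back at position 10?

18

Follow position 10 under repeated in-shuffles:
10 → 1 → 2 → 4 → 8 → 16 → 13 → 7 → 14 → 9 → 18 → 17 → 15 → 11 → 3 → 6 → 12 → 5 → 10
It first returns after 18 in-shuffles.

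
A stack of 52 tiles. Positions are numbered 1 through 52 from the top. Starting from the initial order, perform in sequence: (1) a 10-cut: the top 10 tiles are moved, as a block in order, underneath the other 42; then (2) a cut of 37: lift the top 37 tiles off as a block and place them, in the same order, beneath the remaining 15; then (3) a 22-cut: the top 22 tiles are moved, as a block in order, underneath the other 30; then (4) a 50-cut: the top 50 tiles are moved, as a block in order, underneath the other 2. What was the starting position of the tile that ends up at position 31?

Undo the operations in reverse order, starting from position 31:
  undo op 4 (cut 50): 31 ← 29
  undo op 3 (cut 22): 29 ← 51
  undo op 2 (cut 37): 51 ← 36
  undo op 1 (cut 10): 36 ← 46
So the tile at position 31 came from original position 46.

46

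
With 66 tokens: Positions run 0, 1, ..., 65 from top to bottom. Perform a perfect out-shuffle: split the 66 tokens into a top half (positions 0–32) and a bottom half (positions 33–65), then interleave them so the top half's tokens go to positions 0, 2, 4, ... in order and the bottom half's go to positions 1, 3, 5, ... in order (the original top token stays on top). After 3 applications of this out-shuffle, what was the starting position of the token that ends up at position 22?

Work backwards from position 22, undoing one out-shuffle at a time:
22 ← 11 ← 38 ← 19
So the token now at position 22 started at position 19.

19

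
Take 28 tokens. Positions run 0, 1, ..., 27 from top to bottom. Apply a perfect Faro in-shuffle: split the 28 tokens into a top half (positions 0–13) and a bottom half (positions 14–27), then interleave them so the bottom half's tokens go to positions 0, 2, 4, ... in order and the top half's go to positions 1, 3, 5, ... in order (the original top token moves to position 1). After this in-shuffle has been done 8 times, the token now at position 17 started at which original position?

7

Work backwards from position 17, undoing one in-shuffle at a time:
17 ← 8 ← 18 ← 23 ← 11 ← 5 ← 2 ← 15 ← 7
So the token now at position 17 started at position 7.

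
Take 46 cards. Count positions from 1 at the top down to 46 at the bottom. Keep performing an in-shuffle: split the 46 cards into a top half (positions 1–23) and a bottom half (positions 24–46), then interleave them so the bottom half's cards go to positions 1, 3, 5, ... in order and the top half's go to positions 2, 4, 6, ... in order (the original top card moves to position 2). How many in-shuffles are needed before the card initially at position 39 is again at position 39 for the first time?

Follow position 39 under repeated in-shuffles:
39 → 31 → 15 → 30 → 13 → 26 → 5 → 10 → ... → 39 (length 23)
It first returns after 23 in-shuffles.

23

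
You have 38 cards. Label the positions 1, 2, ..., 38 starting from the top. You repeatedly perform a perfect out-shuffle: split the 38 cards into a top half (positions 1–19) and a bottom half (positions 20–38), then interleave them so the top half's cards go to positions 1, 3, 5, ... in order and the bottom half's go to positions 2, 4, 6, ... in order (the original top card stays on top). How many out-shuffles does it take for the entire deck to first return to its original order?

The out-shuffle permutes the 38 positions with cycle lengths [1, 1, 36].
Every card is home exactly when every cycle has completed a whole number of laps, i.e. after lcm(1, 36) = 36 out-shuffles.

36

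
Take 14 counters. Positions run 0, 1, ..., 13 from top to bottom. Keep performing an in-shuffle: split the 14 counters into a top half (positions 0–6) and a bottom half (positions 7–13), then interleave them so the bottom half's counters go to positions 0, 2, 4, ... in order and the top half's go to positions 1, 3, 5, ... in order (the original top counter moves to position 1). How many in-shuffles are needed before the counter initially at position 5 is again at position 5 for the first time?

4

Follow position 5 under repeated in-shuffles:
5 → 11 → 8 → 2 → 5
It first returns after 4 in-shuffles.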